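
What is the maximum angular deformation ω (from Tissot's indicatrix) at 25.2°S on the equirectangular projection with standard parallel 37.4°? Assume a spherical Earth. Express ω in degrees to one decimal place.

7.5°

The equidistant cylindrical projection with φ₀ = 37.4° has h = 1 (meridians true) and k = cos φ₀ / cos φ along parallels.
At 25.2°: h = 1.000, k = 0.8780; principal scales a = 1.000, b = 0.8780.
sin(ω/2) = (a − b)/(a + b) = 0.1220/1.878 = 0.06498, so ω = 2 arcsin(0.06498) ≈ 7.5°.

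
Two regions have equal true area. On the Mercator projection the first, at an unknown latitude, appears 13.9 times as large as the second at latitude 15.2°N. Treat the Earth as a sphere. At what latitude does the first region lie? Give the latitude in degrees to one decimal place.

75.0°

For equal true areas on Mercator, apparent areas scale as sec²φ, so the ratio is cos²φ₂ / cos²φ₁.
cos²φ₂ / cos²φ₁ = 13.9  ⇒  cos φ₁ = cos 15.2° / √13.9 = 0.9650/3.728 = 0.2588.
φ₁ = arccos(0.2588) ≈ 75.0°.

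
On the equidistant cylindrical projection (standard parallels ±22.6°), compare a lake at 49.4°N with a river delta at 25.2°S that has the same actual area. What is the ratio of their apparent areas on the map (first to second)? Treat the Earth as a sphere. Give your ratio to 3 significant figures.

1.39

The equidistant cylindrical projection with φ₀ = 22.6° has h = 1 (meridians true) and k = cos φ₀ / cos φ along parallels.
Areal scale at 49.4°: h·k = 1.000 × 1.419 = 1.419.
Areal scale at 25.2°: h·k = 1.000 × 1.020 = 1.020.
Ratio = 1.419/1.020 ≈ 1.39.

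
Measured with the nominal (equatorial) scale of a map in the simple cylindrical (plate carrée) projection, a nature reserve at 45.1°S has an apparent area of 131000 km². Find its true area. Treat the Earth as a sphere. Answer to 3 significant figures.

For the equirectangular projection with φ₀ = 0 (plate carrée), h = 1 along meridians and k = sec φ along parallels.
Areal scale = h·k = 1 × sec φ; at 45.1°, h = 1.000, k = 1.417, so h·k = 1.417.
True area = apparent / (areal scale) = 131000 / 1.417 ≈ 92500 km².

92500 km²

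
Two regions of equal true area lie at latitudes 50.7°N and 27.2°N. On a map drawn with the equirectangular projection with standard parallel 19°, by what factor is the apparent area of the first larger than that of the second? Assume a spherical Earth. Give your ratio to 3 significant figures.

In the equirectangular projection with standard parallel φ₀ = 19° (x = Rλ cos φ₀, y = Rφ), meridians are true-scale (h = 1) and the parallel scale is k = cos φ₀ / cos φ.
Areal scale at 50.7°: h·k = 1.000 × 1.493 = 1.493.
Areal scale at 27.2°: h·k = 1.000 × 1.063 = 1.063.
Ratio = 1.493/1.063 ≈ 1.40.

1.40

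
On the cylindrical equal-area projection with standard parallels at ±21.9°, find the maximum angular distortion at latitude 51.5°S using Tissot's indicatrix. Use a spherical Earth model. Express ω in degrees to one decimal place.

44.6°

For cylindrical equal-area with standard parallel φ₀, h = cos φ / cos φ₀ and k = cos φ₀ / cos φ, so h·k = 1.
At 51.5°: h = 0.6709, k = 1.490; principal scales a = 1.490, b = 0.6709.
sin(ω/2) = (a − b)/(a + b) = 0.8195/2.161 = 0.3792, so ω = 2 arcsin(0.3792) ≈ 44.6°.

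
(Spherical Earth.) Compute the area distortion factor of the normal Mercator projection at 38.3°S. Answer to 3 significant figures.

The Mercator projection is conformal; its linear scale factor is the same in every direction and equals sec φ = 1/cos φ.
Areal scale = k² = sec²φ = 1/cos²(38.3°) = 1/0.7848² = 1.624.

1.62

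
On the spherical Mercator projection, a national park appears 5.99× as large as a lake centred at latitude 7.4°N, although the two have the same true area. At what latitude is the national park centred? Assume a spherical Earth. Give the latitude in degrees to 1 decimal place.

On Mercator, (apparent₁)/(apparent₂) = sec²φ₁ / sec²φ₂ when true areas are equal.
cos²φ₂ / cos²φ₁ = 5.99  ⇒  cos φ₁ = cos 7.4° / √5.99 = 0.9917/2.447 = 0.4052.
φ₁ = arccos(0.4052) ≈ 66.1°.

66.1°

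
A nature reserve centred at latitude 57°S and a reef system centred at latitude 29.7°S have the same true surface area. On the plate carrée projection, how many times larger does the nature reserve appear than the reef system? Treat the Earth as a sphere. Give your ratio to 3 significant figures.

Plate carrée maps x = Rλ, y = Rφ. The meridian scale is h = 1 and the parallel scale is k = 1/cos φ = sec φ.
Areal scale at 57°: h·k = 1.000 × 1.836 = 1.836.
Areal scale at 29.7°: h·k = 1.000 × 1.151 = 1.151.
Ratio = 1.836/1.151 ≈ 1.59.

1.59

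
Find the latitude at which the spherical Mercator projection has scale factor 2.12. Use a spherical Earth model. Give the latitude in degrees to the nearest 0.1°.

61.9°

Mercator scale is k = sec φ = 1/cos φ.
1/cos φ = 2.12  ⇒  cos φ = 0.4717  ⇒  φ = arccos(0.4717) ≈ 61.9°.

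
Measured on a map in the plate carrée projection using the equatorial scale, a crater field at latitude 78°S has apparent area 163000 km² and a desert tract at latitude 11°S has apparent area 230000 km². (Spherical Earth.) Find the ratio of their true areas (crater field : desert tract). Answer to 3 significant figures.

On the plate carrée, areal scale = h·k = 1 × sec φ, so true area = apparent × cos φ.
True area of crater field: 163000 × cos(78°) = 163000 × 0.2079 = 33890 km².
True area of desert tract: 230000 × cos(11°) = 230000 × 0.9816 = 225800 km².
Ratio = 33890 / 225800 ≈ 0.150.

0.150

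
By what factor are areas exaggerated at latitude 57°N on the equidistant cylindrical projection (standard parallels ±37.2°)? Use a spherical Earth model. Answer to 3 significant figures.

1.46

In the equirectangular projection with standard parallel φ₀ = 37.2° (x = Rλ cos φ₀, y = Rφ), meridians are true-scale (h = 1) and the parallel scale is k = cos φ₀ / cos φ.
Areal scale = h·k = 1 × cos φ₀ / cos φ; at 57°, h = 1.000, k = 1.462, so h·k = 1.462.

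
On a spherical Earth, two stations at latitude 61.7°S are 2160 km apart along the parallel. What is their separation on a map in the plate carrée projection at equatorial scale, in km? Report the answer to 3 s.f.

Plate carrée maps x = Rλ, y = Rφ. The meridian scale is h = 1 and the parallel scale is k = 1/cos φ = sec φ.
Along the parallel, k = sec 61.7° = 1/0.4741 = 2.109.
Map distance = 2160 × 2.109 ≈ 4560 km.

4560 km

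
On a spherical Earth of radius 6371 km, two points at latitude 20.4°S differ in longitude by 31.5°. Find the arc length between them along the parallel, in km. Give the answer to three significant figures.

3280 km

Arc length along a parallel = R cos φ · Δλ (with Δλ in radians).
= 6371 × cos 20.4° × (31.5° × π/180) = 6371 × 0.9373 × 0.5498 ≈ 3280 km.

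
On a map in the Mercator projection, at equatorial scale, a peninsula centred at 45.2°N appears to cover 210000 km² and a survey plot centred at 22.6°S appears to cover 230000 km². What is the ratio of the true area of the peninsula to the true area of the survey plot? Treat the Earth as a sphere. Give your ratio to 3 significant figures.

Since Mercator area scale is 1/cos²φ, the true area equals the apparent area multiplied by cos²φ.
True area of peninsula: 210000 × cos²(45.2°) = 210000 × 0.4965 = 104300 km².
True area of survey plot: 230000 × cos²(22.6°) = 230000 × 0.8523 = 196000 km².
Ratio = 104300 / 196000 ≈ 0.532.

0.532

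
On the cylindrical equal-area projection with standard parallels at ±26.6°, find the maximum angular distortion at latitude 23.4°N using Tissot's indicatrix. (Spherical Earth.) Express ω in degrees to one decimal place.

3.0°

A cylindrical equal-area projection with standard parallel φ₀ has meridian scale h = cos φ / cos φ₀ and parallel scale k = cos φ₀ / cos φ (so areas are preserved, h·k = 1).
At 23.4°: h = 1.026, k = 0.9743; principal scales a = 1.026, b = 0.9743.
sin(ω/2) = (a − b)/(a + b) = 0.05211/2.001 = 0.02605, so ω = 2 arcsin(0.02605) ≈ 3.0°.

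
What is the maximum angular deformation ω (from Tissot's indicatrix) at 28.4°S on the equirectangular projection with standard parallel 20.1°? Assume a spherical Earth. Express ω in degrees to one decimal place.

The equidistant cylindrical projection with φ₀ = 20.1° has h = 1 (meridians true) and k = cos φ₀ / cos φ along parallels.
At 28.4°: h = 1.000, k = 1.068; principal scales a = 1.068, b = 1.000.
sin(ω/2) = (a − b)/(a + b) = 0.06758/2.068 = 0.03269, so ω = 2 arcsin(0.03269) ≈ 3.7°.

3.7°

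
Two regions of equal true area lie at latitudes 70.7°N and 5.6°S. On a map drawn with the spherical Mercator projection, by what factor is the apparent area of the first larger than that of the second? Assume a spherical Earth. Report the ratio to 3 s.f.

On Mercator, area is exaggerated by sec²φ = 1/cos²φ.
At 70.7°: sec²(70.7°) = 1/0.3305² = 9.154.
At 5.6°: sec²(5.6°) = 1/0.9952² = 1.010.
Ratio = 9.154/1.010 = cos²(5.6°)/cos²(70.7°) ≈ 9.07.

9.07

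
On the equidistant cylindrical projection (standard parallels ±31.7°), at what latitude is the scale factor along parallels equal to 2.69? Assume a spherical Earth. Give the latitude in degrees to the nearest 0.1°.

In the equirectangular projection with standard parallel φ₀ = 31.7° (x = Rλ cos φ₀, y = Rφ), meridians are true-scale (h = 1) and the parallel scale is k = cos φ₀ / cos φ.
k = cos φ₀ / cos φ = 2.69  ⇒  cos φ = cos 31.7° / 2.69 = 0.3163.
φ = arccos(0.3163) ≈ 71.6°.

71.6°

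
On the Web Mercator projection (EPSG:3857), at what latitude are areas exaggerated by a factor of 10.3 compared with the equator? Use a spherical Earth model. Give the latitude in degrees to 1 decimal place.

71.8°

Mercator areal scale is sec²φ.
sec²φ = 10.3  ⇒  cos²φ = 0.09709  ⇒  cos φ = 0.3116.
φ = arccos(0.3116) ≈ 71.8°.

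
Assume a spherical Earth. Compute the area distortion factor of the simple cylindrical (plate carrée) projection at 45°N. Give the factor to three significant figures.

Plate carrée maps x = Rλ, y = Rφ. The meridian scale is h = 1 and the parallel scale is k = 1/cos φ = sec φ.
Areal scale = h·k = 1 × sec φ; at 45°, h = 1.000, k = 1.414, so h·k = 1.414.

1.41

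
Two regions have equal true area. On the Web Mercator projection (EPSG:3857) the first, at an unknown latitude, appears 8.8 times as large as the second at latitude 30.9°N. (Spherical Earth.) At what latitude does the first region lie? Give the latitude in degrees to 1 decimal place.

73.2°

On Mercator, (apparent₁)/(apparent₂) = sec²φ₁ / sec²φ₂ when true areas are equal.
cos²φ₂ / cos²φ₁ = 8.8  ⇒  cos φ₁ = cos 30.9° / √8.8 = 0.8581/2.966 = 0.2893.
φ₁ = arccos(0.2893) ≈ 73.2°.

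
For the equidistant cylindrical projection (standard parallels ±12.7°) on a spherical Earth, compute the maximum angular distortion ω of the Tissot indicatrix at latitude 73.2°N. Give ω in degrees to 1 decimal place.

In the equirectangular projection with standard parallel φ₀ = 12.7° (x = Rλ cos φ₀, y = Rφ), meridians are true-scale (h = 1) and the parallel scale is k = cos φ₀ / cos φ.
At 73.2°: h = 1.000, k = 3.375; principal scales a = 3.375, b = 1.000.
sin(ω/2) = (a − b)/(a + b) = 2.375/4.375 = 0.5429, so ω = 2 arcsin(0.5429) ≈ 65.8°.

65.8°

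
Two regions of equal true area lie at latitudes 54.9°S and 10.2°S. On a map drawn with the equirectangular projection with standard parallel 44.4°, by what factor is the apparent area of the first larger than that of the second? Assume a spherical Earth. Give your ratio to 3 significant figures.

1.71

In the equirectangular projection with standard parallel φ₀ = 44.4° (x = Rλ cos φ₀, y = Rφ), meridians are true-scale (h = 1) and the parallel scale is k = cos φ₀ / cos φ.
Areal scale at 54.9°: h·k = 1.000 × 1.243 = 1.243.
Areal scale at 10.2°: h·k = 1.000 × 0.7259 = 0.7259.
Ratio = 1.243/0.7259 ≈ 1.71.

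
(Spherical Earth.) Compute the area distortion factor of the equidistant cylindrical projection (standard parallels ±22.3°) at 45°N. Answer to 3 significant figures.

With standard parallel φ₀ = 22.3°, the equirectangular projection gives x = Rλ cos φ₀, y = Rφ, so h = 1 and k = cos 22.3° / cos φ.
Areal scale = h·k = 1 × cos φ₀ / cos φ; at 45°, h = 1.000, k = 1.308, so h·k = 1.308.

1.31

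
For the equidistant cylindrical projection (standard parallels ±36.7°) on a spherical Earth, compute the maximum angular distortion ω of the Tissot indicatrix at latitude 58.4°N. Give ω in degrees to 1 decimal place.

24.2°

The equidistant cylindrical projection with φ₀ = 36.7° has h = 1 (meridians true) and k = cos φ₀ / cos φ along parallels.
At 58.4°: h = 1.000, k = 1.530; principal scales a = 1.530, b = 1.000.
sin(ω/2) = (a − b)/(a + b) = 0.5301/2.530 = 0.2095, so ω = 2 arcsin(0.2095) ≈ 24.2°.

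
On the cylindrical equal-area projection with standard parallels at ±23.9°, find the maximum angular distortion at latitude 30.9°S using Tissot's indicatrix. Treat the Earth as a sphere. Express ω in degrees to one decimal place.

7.3°

Cylindrical equal-area (φ₀ = 23.9°): h = cos φ / cos 23.9° along meridians, k = cos 23.9° / cos φ along parallels; h·k = 1.
At 30.9°: h = 0.9385, k = 1.065; principal scales a = 1.065, b = 0.9385.
sin(ω/2) = (a − b)/(a + b) = 0.1269/2.004 = 0.06334, so ω = 2 arcsin(0.06334) ≈ 7.3°.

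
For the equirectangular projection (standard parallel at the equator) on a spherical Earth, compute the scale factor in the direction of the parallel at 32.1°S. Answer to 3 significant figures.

For the equirectangular projection with φ₀ = 0 (plate carrée), h = 1 along meridians and k = sec φ along parallels.
k = 1/cos 32.1° = 1/0.8471 = 1.180.

1.18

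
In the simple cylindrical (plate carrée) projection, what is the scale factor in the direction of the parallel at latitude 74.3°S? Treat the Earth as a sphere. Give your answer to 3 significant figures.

Plate carrée maps x = Rλ, y = Rφ. The meridian scale is h = 1 and the parallel scale is k = 1/cos φ = sec φ.
k = 1/cos 74.3° = 1/0.2706 = 3.695.

3.70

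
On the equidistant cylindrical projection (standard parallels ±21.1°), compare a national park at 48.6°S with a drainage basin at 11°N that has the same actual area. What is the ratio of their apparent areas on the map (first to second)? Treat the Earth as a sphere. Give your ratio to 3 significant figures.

With standard parallel φ₀ = 21.1°, the equirectangular projection gives x = Rλ cos φ₀, y = Rφ, so h = 1 and k = cos 21.1° / cos φ.
Areal scale at 48.6°: h·k = 1.000 × 1.411 = 1.411.
Areal scale at 11°: h·k = 1.000 × 0.9504 = 0.9504.
Ratio = 1.411/0.9504 ≈ 1.48.

1.48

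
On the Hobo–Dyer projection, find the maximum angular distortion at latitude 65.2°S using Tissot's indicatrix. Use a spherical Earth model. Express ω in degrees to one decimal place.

68.5°

Hobo–Dyer is a cylindrical equal-area projection with standard parallels at ±37.5°. For cylindrical equal-area with standard parallel φ₀, h = cos φ / cos φ₀ and k = cos φ₀ / cos φ, so h·k = 1.
At 65.2°: h = 0.5287, k = 1.891; principal scales a = 1.891, b = 0.5287.
sin(ω/2) = (a − b)/(a + b) = 1.363/2.420 = 0.5631, so ω = 2 arcsin(0.5631) ≈ 68.5°.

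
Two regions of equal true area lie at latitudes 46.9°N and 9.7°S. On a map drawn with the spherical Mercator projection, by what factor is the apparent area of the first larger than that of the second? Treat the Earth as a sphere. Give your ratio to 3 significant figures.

Mercator areal scale is sec²φ.
At 46.9°: sec²(46.9°) = 1/0.6833² = 2.142.
At 9.7°: sec²(9.7°) = 1/0.9857² = 1.029.
Ratio = 2.142/1.029 = cos²(9.7°)/cos²(46.9°) ≈ 2.08.

2.08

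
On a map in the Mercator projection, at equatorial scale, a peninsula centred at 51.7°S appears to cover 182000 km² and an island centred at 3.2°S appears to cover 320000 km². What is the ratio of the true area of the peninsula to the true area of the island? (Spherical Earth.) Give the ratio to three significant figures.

0.219

Mercator's areal exaggeration is sec²φ; hence true area = (apparent area) · cos²φ.
True area of peninsula: 182000 × cos²(51.7°) = 182000 × 0.3841 = 69910 km².
True area of island: 320000 × cos²(3.2°) = 320000 × 0.9969 = 319000 km².
Ratio = 69910 / 319000 ≈ 0.219.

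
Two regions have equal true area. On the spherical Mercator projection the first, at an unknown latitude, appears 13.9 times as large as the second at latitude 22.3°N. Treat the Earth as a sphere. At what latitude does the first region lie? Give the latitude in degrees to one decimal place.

75.6°

Mercator areal scale is sec²φ, so apparent-area ratio = sec²φ₁ / sec²φ₂ = cos²φ₂ / cos²φ₁.
cos²φ₂ / cos²φ₁ = 13.9  ⇒  cos φ₁ = cos 22.3° / √13.9 = 0.9252/3.728 = 0.2482.
φ₁ = arccos(0.2482) ≈ 75.6°.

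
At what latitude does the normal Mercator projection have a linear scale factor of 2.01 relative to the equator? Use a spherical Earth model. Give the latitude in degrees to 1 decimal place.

Mercator scale is k = sec φ = 1/cos φ.
1/cos φ = 2.01  ⇒  cos φ = 0.4975  ⇒  φ = arccos(0.4975) ≈ 60.2°.

60.2°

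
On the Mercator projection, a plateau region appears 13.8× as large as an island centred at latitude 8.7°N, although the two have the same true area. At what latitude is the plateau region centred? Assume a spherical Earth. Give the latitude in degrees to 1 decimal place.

On Mercator, (apparent₁)/(apparent₂) = sec²φ₁ / sec²φ₂ when true areas are equal.
cos²φ₂ / cos²φ₁ = 13.8  ⇒  cos φ₁ = cos 8.7° / √13.8 = 0.9885/3.715 = 0.2661.
φ₁ = arccos(0.2661) ≈ 74.6°.

74.6°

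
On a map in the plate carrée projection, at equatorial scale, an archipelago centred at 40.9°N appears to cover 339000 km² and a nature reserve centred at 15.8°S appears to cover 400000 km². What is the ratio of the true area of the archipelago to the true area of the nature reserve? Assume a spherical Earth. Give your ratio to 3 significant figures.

0.666

On the plate carrée, areal scale = h·k = 1 × sec φ, so true area = apparent × cos φ.
True area of archipelago: 339000 × cos(40.9°) = 339000 × 0.7559 = 256200 km².
True area of nature reserve: 400000 × cos(15.8°) = 400000 × 0.9622 = 384900 km².
Ratio = 256200 / 384900 ≈ 0.666.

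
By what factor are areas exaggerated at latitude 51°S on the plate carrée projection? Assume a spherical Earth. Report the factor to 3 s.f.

1.59

Plate carrée maps x = Rλ, y = Rφ. The meridian scale is h = 1 and the parallel scale is k = 1/cos φ = sec φ.
Areal scale = h·k = 1 × sec φ; at 51°, h = 1.000, k = 1.589, so h·k = 1.589.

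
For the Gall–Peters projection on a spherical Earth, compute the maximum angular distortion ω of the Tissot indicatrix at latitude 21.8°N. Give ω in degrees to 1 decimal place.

30.8°

The Gall–Peters projection is cylindrical equal-area with φ₀ = 45°. A cylindrical equal-area projection with standard parallel φ₀ has meridian scale h = cos φ / cos φ₀ and parallel scale k = cos φ₀ / cos φ (so areas are preserved, h·k = 1).
At 21.8°: h = 1.313, k = 0.7616; principal scales a = 1.313, b = 0.7616.
sin(ω/2) = (a − b)/(a + b) = 0.5515/2.075 = 0.2658, so ω = 2 arcsin(0.2658) ≈ 30.8°.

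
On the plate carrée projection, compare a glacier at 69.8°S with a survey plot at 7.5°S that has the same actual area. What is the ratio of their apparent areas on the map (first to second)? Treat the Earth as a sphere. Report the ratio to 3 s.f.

For the equirectangular projection with φ₀ = 0 (plate carrée), h = 1 along meridians and k = sec φ along parallels.
Areal scale at 69.8°: h·k = 1.000 × 2.896 = 2.896.
Areal scale at 7.5°: h·k = 1.000 × 1.009 = 1.009.
Ratio = 2.896/1.009 ≈ 2.87.

2.87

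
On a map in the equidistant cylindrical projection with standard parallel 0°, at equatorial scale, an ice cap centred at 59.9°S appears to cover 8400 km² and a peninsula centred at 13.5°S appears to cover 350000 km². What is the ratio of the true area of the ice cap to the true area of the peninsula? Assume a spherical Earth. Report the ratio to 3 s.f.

0.0124

On the plate carrée, areal scale = h·k = 1 × sec φ, so true area = apparent × cos φ.
True area of ice cap: 8400 × cos(59.9°) = 8400 × 0.5015 = 4213 km².
True area of peninsula: 350000 × cos(13.5°) = 350000 × 0.9724 = 340300 km².
Ratio = 4213 / 340300 ≈ 0.0124.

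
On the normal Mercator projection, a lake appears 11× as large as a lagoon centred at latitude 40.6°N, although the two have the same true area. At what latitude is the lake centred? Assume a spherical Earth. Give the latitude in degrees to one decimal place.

Mercator areal scale is sec²φ, so apparent-area ratio = sec²φ₁ / sec²φ₂ = cos²φ₂ / cos²φ₁.
cos²φ₂ / cos²φ₁ = 11  ⇒  cos φ₁ = cos 40.6° / √11 = 0.7593/3.317 = 0.2289.
φ₁ = arccos(0.2289) ≈ 76.8°.

76.8°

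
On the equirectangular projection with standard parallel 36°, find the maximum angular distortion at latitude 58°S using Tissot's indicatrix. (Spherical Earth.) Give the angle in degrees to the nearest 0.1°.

24.1°

With standard parallel φ₀ = 36°, the equirectangular projection gives x = Rλ cos φ₀, y = Rφ, so h = 1 and k = cos 36° / cos φ.
At 58°: h = 1.000, k = 1.527; principal scales a = 1.527, b = 1.000.
sin(ω/2) = (a − b)/(a + b) = 0.5267/2.527 = 0.2084, so ω = 2 arcsin(0.2084) ≈ 24.1°.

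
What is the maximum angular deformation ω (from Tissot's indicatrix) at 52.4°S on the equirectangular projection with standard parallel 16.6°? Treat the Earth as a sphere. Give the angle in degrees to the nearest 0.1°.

In the equirectangular projection with standard parallel φ₀ = 16.6° (x = Rλ cos φ₀, y = Rφ), meridians are true-scale (h = 1) and the parallel scale is k = cos φ₀ / cos φ.
At 52.4°: h = 1.000, k = 1.571; principal scales a = 1.571, b = 1.000.
sin(ω/2) = (a − b)/(a + b) = 0.5706/2.571 = 0.2220, so ω = 2 arcsin(0.2220) ≈ 25.7°.

25.7°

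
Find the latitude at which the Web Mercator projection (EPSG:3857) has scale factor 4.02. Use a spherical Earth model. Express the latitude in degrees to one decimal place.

75.6°

Mercator scale is k = sec φ = 1/cos φ.
1/cos φ = 4.02  ⇒  cos φ = 0.2488  ⇒  φ = arccos(0.2488) ≈ 75.6°.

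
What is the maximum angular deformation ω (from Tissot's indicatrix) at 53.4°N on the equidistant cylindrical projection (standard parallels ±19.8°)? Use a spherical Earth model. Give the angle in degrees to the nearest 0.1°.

The equidistant cylindrical projection with φ₀ = 19.8° has h = 1 (meridians true) and k = cos φ₀ / cos φ along parallels.
At 53.4°: h = 1.000, k = 1.578; principal scales a = 1.578, b = 1.000.
sin(ω/2) = (a − b)/(a + b) = 0.5781/2.578 = 0.2242, so ω = 2 arcsin(0.2242) ≈ 25.9°.

25.9°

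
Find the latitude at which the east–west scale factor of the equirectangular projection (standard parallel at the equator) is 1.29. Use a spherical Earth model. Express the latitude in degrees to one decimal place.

39.2°

Plate carrée: h = 1, k = sec φ along parallels.
sec φ = 1.29  ⇒  cos φ = 0.7752  ⇒  φ ≈ 39.2°.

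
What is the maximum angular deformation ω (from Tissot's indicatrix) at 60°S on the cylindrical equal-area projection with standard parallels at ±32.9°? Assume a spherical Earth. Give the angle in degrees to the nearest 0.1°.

56.9°

A cylindrical equal-area projection with standard parallel φ₀ has meridian scale h = cos φ / cos φ₀ and parallel scale k = cos φ₀ / cos φ (so areas are preserved, h·k = 1).
At 60°: h = 0.5955, k = 1.679; principal scales a = 1.679, b = 0.5955.
sin(ω/2) = (a − b)/(a + b) = 1.084/2.275 = 0.4764, so ω = 2 arcsin(0.4764) ≈ 56.9°.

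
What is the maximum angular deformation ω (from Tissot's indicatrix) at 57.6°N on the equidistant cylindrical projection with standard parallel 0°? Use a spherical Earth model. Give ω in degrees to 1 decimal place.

Plate carrée maps x = Rλ, y = Rφ. The meridian scale is h = 1 and the parallel scale is k = 1/cos φ = sec φ.
At 57.6°: h = 1.000, k = 1.866; principal scales a = 1.866, b = 1.000.
sin(ω/2) = (a − b)/(a + b) = 0.8663/2.866 = 0.3022, so ω = 2 arcsin(0.3022) ≈ 35.2°.

35.2°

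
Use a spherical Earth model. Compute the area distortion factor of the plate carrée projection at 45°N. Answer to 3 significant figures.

In the plate carrée (x = Rλ, y = Rφ), meridians are true-scale (h = 1) and parallels are stretched by k = sec φ.
Areal scale = h·k = 1 × sec φ; at 45°, h = 1.000, k = 1.414, so h·k = 1.414.

1.41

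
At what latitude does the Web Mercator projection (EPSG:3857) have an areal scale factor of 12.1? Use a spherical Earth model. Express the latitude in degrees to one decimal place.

Mercator areal scale is sec²φ.
sec²φ = 12.1  ⇒  cos²φ = 0.08264  ⇒  cos φ = 0.2875.
φ = arccos(0.2875) ≈ 73.3°.

73.3°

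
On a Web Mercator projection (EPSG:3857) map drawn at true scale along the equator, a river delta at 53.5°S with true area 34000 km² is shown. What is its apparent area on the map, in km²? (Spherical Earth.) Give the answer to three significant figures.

96100 km²

For Mercator, h = k = sec φ (a conformal cylindrical projection has a single point scale, 1/cos φ).
Areal scale = k² = sec²φ = 1/cos²(53.5°) = 1/0.5948² = 2.826.
Apparent area = 34000 × 2.826 ≈ 96100 km².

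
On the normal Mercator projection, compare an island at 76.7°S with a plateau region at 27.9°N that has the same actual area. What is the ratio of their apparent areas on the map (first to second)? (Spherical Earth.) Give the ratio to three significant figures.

Mercator areal scale is sec²φ.
At 76.7°: sec²(76.7°) = 1/0.2300² = 18.90.
At 27.9°: sec²(27.9°) = 1/0.8838² = 1.280.
Ratio = 18.90/1.280 = cos²(27.9°)/cos²(76.7°) ≈ 14.8.

14.8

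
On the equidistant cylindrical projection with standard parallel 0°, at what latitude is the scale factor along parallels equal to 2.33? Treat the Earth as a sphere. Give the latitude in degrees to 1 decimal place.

64.6°

Plate carrée: h = 1, k = sec φ along parallels.
sec φ = 2.33  ⇒  cos φ = 0.4292  ⇒  φ ≈ 64.6°.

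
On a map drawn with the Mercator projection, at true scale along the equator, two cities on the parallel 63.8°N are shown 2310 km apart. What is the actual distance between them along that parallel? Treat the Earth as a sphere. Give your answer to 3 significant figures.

For Mercator, h = k = sec φ (a conformal cylindrical projection has a single point scale, 1/cos φ).
Along the parallel at 63.8°, map distances are exaggerated by k = sec 63.8° = 2.265.
True distance = 2310 / 2.265 = 2310 × cos 63.8° ≈ 1020 km.

1020 km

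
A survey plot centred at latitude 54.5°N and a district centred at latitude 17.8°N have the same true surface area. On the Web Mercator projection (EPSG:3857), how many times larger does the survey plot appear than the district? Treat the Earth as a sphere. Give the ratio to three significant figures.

2.69

Mercator is conformal with k = sec φ, so areal scale = k² = sec²φ.
At 54.5°: sec²(54.5°) = 1/0.5807² = 2.965.
At 17.8°: sec²(17.8°) = 1/0.9521² = 1.103.
Ratio = 2.965/1.103 = cos²(17.8°)/cos²(54.5°) ≈ 2.69.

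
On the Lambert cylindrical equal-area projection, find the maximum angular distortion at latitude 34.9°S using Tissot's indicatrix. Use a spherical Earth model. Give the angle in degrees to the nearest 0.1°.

22.6°

The Lambert cylindrical equal-area projection is the cylindrical equal-area projection with its standard parallel at the equator (φ₀ = 0). For cylindrical equal-area with standard parallel φ₀, h = cos φ / cos φ₀ and k = cos φ₀ / cos φ, so h·k = 1.
At 34.9°: h = 0.8202, k = 1.219; principal scales a = 1.219, b = 0.8202.
sin(ω/2) = (a − b)/(a + b) = 0.3991/2.039 = 0.1957, so ω = 2 arcsin(0.1957) ≈ 22.6°.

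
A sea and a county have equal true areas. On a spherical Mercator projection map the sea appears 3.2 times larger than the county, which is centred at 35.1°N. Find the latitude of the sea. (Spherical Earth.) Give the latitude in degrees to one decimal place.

62.8°

On Mercator, (apparent₁)/(apparent₂) = sec²φ₁ / sec²φ₂ when true areas are equal.
cos²φ₂ / cos²φ₁ = 3.2  ⇒  cos φ₁ = cos 35.1° / √3.2 = 0.8181/1.789 = 0.4574.
φ₁ = arccos(0.4574) ≈ 62.8°.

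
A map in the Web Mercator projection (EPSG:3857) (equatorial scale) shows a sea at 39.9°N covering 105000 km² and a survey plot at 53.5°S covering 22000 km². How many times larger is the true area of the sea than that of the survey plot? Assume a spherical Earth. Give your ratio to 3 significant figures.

Mercator's areal exaggeration is sec²φ; hence true area = (apparent area) · cos²φ.
True area of sea: 105000 × cos²(39.9°) = 105000 × 0.5885 = 61800 km².
True area of survey plot: 22000 × cos²(53.5°) = 22000 × 0.3538 = 7784 km².
Ratio = 61800 / 7784 ≈ 7.94.

7.94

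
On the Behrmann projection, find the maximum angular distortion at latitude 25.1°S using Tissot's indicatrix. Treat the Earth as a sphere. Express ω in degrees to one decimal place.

Behrmann is a cylindrical equal-area projection with standard parallels at ±30°. Cylindrical equal-area (φ₀ = 30°): h = cos φ / cos 30° along meridians, k = cos 30° / cos φ along parallels; h·k = 1.
At 25.1°: h = 1.046, k = 0.9563; principal scales a = 1.046, b = 0.9563.
sin(ω/2) = (a − b)/(a + b) = 0.08933/2.002 = 0.04462, so ω = 2 arcsin(0.04462) ≈ 5.1°.

5.1°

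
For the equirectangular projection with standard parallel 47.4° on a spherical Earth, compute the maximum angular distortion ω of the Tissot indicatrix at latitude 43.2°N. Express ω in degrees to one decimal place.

4.2°

In the equirectangular projection with standard parallel φ₀ = 47.4° (x = Rλ cos φ₀, y = Rφ), meridians are true-scale (h = 1) and the parallel scale is k = cos φ₀ / cos φ.
At 43.2°: h = 1.000, k = 0.9285; principal scales a = 1.000, b = 0.9285.
sin(ω/2) = (a − b)/(a + b) = 0.07146/1.929 = 0.03705, so ω = 2 arcsin(0.03705) ≈ 4.2°.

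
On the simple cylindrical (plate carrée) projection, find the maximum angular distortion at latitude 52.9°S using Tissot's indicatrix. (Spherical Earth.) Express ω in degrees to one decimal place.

28.7°

Plate carrée maps x = Rλ, y = Rφ. The meridian scale is h = 1 and the parallel scale is k = 1/cos φ = sec φ.
At 52.9°: h = 1.000, k = 1.658; principal scales a = 1.658, b = 1.000.
sin(ω/2) = (a − b)/(a + b) = 0.6578/2.658 = 0.2475, so ω = 2 arcsin(0.2475) ≈ 28.7°.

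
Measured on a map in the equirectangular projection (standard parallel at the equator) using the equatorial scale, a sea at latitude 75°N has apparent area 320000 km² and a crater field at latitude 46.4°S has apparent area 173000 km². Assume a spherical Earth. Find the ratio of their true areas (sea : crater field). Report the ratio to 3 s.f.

Plate carrée has h = 1 and k = sec φ, giving areal scale sec φ; true area = (apparent area) · cos φ.
True area of sea: 320000 × cos(75°) = 320000 × 0.2588 = 82820 km².
True area of crater field: 173000 × cos(46.4°) = 173000 × 0.6896 = 119300 km².
Ratio = 82820 / 119300 ≈ 0.694.

0.694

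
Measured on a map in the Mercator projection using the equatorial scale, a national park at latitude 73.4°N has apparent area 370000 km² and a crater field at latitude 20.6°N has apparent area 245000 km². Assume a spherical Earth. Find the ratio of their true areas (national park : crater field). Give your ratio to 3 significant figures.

On Mercator the areal scale is sec²φ, so true area = apparent × cos²φ.
True area of national park: 370000 × cos²(73.4°) = 370000 × 0.08162 = 30200 km².
True area of crater field: 245000 × cos²(20.6°) = 245000 × 0.8762 = 214700 km².
Ratio = 30200 / 214700 ≈ 0.141.

0.141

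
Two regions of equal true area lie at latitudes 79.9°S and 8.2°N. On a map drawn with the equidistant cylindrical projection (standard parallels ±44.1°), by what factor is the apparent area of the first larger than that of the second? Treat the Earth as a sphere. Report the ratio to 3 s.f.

5.64

In the equirectangular projection with standard parallel φ₀ = 44.1° (x = Rλ cos φ₀, y = Rφ), meridians are true-scale (h = 1) and the parallel scale is k = cos φ₀ / cos φ.
Areal scale at 79.9°: h·k = 1.000 × 4.095 = 4.095.
Areal scale at 8.2°: h·k = 1.000 × 0.7255 = 0.7255.
Ratio = 4.095/0.7255 ≈ 5.64.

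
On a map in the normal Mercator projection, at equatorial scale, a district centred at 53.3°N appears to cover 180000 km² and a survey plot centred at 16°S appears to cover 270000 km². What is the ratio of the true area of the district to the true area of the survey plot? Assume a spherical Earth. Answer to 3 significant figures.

Since Mercator area scale is 1/cos²φ, the true area equals the apparent area multiplied by cos²φ.
True area of district: 180000 × cos²(53.3°) = 180000 × 0.3572 = 64290 km².
True area of survey plot: 270000 × cos²(16°) = 270000 × 0.9240 = 249500 km².
Ratio = 64290 / 249500 ≈ 0.258.

0.258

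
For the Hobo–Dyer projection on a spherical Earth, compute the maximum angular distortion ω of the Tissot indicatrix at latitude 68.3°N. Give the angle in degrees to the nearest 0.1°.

80.0°

Hobo–Dyer is a cylindrical equal-area projection with standard parallels at ±37.5°. Cylindrical equal-area (φ₀ = 37.5°): h = cos φ / cos 37.5° along meridians, k = cos 37.5° / cos φ along parallels; h·k = 1.
At 68.3°: h = 0.4661, k = 2.146; principal scales a = 2.146, b = 0.4661.
sin(ω/2) = (a − b)/(a + b) = 1.680/2.612 = 0.6431, so ω = 2 arcsin(0.6431) ≈ 80.0°.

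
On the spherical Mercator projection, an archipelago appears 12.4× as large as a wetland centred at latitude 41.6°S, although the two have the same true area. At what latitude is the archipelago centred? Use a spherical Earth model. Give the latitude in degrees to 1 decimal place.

Mercator areal scale is sec²φ, so apparent-area ratio = sec²φ₁ / sec²φ₂ = cos²φ₂ / cos²φ₁.
cos²φ₂ / cos²φ₁ = 12.4  ⇒  cos φ₁ = cos 41.6° / √12.4 = 0.7478/3.521 = 0.2124.
φ₁ = arccos(0.2124) ≈ 77.7°.

77.7°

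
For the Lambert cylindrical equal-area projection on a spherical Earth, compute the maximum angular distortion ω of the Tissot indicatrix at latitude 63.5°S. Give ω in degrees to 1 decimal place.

The Lambert cylindrical equal-area projection is the cylindrical equal-area projection with its standard parallel at the equator (φ₀ = 0). For cylindrical equal-area with standard parallel φ₀, h = cos φ / cos φ₀ and k = cos φ₀ / cos φ, so h·k = 1.
At 63.5°: h = 0.4462, k = 2.241; principal scales a = 2.241, b = 0.4462.
sin(ω/2) = (a − b)/(a + b) = 1.795/2.687 = 0.6679, so ω = 2 arcsin(0.6679) ≈ 83.8°.

83.8°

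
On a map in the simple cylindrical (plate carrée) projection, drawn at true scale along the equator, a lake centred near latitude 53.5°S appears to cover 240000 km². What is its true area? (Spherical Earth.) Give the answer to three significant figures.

143000 km²

In the plate carrée (x = Rλ, y = Rφ), meridians are true-scale (h = 1) and parallels are stretched by k = sec φ.
Areal scale = h·k = 1 × sec φ; at 53.5°, h = 1.000, k = 1.681, so h·k = 1.681.
True area = apparent / (areal scale) = 240000 / 1.681 ≈ 143000 km².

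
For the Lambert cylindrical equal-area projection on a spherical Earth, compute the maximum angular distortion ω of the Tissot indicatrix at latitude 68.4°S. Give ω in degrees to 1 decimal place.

99.2°

The Lambert cylindrical equal-area projection is the cylindrical equal-area projection with its standard parallel at the equator (φ₀ = 0). A cylindrical equal-area projection with standard parallel φ₀ has meridian scale h = cos φ / cos φ₀ and parallel scale k = cos φ₀ / cos φ (so areas are preserved, h·k = 1).
At 68.4°: h = 0.3681, k = 2.716; principal scales a = 2.716, b = 0.3681.
sin(ω/2) = (a − b)/(a + b) = 2.348/3.085 = 0.7613, so ω = 2 arcsin(0.7613) ≈ 99.2°.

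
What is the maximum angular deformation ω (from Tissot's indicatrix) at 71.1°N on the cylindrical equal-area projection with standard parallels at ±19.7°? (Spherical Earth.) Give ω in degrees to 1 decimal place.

104.1°

For cylindrical equal-area with standard parallel φ₀, h = cos φ / cos φ₀ and k = cos φ₀ / cos φ, so h·k = 1.
At 71.1°: h = 0.3441, k = 2.907; principal scales a = 2.907, b = 0.3441.
sin(ω/2) = (a − b)/(a + b) = 2.562/3.251 = 0.7883, so ω = 2 arcsin(0.7883) ≈ 104.1°.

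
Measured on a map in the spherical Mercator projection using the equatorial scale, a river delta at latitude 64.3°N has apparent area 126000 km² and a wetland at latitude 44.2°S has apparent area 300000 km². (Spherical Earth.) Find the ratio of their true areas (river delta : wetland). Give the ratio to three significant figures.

0.154

Since Mercator area scale is 1/cos²φ, the true area equals the apparent area multiplied by cos²φ.
True area of river delta: 126000 × cos²(64.3°) = 126000 × 0.1881 = 23700 km².
True area of wetland: 300000 × cos²(44.2°) = 300000 × 0.5140 = 154200 km².
Ratio = 23700 / 154200 ≈ 0.154.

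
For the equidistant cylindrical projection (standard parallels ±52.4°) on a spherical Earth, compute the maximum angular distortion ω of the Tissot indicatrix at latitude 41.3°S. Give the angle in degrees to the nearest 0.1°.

The equidistant cylindrical projection with φ₀ = 52.4° has h = 1 (meridians true) and k = cos φ₀ / cos φ along parallels.
At 41.3°: h = 1.000, k = 0.8122; principal scales a = 1.000, b = 0.8122.
sin(ω/2) = (a − b)/(a + b) = 0.1878/1.812 = 0.1037, so ω = 2 arcsin(0.1037) ≈ 11.9°.

11.9°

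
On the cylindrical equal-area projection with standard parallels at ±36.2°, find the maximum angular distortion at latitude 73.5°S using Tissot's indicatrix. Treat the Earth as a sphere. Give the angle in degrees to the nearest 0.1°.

102.4°

Cylindrical equal-area (φ₀ = 36.2°): h = cos φ / cos 36.2° along meridians, k = cos 36.2° / cos φ along parallels; h·k = 1.
At 73.5°: h = 0.3520, k = 2.841; principal scales a = 2.841, b = 0.3520.
sin(ω/2) = (a − b)/(a + b) = 2.489/3.193 = 0.7796, so ω = 2 arcsin(0.7796) ≈ 102.4°.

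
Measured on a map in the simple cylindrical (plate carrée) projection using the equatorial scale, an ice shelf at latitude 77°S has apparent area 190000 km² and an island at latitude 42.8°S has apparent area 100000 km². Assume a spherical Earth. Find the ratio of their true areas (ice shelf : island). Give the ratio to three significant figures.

On the plate carrée, areal scale = h·k = 1 × sec φ, so true area = apparent × cos φ.
True area of ice shelf: 190000 × cos(77°) = 190000 × 0.2250 = 42740 km².
True area of island: 100000 × cos(42.8°) = 100000 × 0.7337 = 73370 km².
Ratio = 42740 / 73370 ≈ 0.583.

0.583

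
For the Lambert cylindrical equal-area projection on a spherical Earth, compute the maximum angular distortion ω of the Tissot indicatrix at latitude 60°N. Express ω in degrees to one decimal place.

The Lambert cylindrical equal-area projection is the cylindrical equal-area projection with its standard parallel at the equator (φ₀ = 0). For cylindrical equal-area with standard parallel φ₀, h = cos φ / cos φ₀ and k = cos φ₀ / cos φ, so h·k = 1.
At 60°: h = 0.5000, k = 2.000; principal scales a = 2.000, b = 0.5000.
sin(ω/2) = (a − b)/(a + b) = 1.500/2.500 = 0.6000, so ω = 2 arcsin(0.6000) ≈ 73.7°.

73.7°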